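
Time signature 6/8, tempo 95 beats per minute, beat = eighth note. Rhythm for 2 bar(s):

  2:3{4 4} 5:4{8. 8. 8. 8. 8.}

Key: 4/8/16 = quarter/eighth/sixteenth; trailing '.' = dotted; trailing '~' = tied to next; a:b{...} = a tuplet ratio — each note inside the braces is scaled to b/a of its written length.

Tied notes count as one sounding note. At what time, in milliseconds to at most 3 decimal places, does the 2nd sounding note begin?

note 2 onset = 3b = 1894.737ms

1. 0.0ms @ 0 + 1894.737ms (3)
2. 1894.737ms @ 3 + 1894.737ms (3)
3. 3789.474ms @ 6 + 757.895ms (6/5)
4. 4547.368ms @ 36/5 + 757.895ms (6/5)
5. 5305.263ms @ 42/5 + 757.895ms (6/5)
6. 6063.158ms @ 48/5 + 757.895ms (6/5)
7. 6821.053ms @ 54/5 + 757.895ms (6/5)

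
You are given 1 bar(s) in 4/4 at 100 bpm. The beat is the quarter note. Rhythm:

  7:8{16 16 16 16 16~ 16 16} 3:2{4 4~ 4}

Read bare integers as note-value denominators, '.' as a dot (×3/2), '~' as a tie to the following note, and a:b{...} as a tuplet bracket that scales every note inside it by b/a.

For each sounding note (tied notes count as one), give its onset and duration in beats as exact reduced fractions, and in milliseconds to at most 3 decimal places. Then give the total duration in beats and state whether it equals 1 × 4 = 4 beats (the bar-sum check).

1) 0.0ms=0b +171.429ms=2/7b
2) 171.429ms=2/7b +171.429ms=2/7b
3) 342.857ms=4/7b +171.429ms=2/7b
4) 514.286ms=6/7b +171.429ms=2/7b
5) 685.714ms=8/7b +342.857ms=4/7b
6) 1028.571ms=12/7b +171.429ms=2/7b
7) 1200.0ms=2b +400.0ms=2/3b
8) 1600.0ms=8/3b +800.0ms=4/3b
Σ=4b of 4 (100bpm 4/4) — PASS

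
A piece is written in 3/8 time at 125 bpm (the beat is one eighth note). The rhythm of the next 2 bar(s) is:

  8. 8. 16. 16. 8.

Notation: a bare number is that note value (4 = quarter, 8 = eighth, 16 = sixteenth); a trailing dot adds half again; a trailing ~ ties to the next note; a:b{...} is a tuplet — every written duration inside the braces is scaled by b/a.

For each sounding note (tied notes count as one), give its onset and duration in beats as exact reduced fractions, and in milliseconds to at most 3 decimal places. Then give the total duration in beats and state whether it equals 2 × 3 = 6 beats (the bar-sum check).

1) 0.0ms=0b +720.0ms=3/2b
2) 720.0ms=3/2b +720.0ms=3/2b
3) 1440.0ms=3b +360.0ms=3/4b
4) 1800.0ms=15/4b +360.0ms=3/4b
5) 2160.0ms=9/2b +720.0ms=3/2b
Σ=6b of 6 (125bpm 3/8) — PASS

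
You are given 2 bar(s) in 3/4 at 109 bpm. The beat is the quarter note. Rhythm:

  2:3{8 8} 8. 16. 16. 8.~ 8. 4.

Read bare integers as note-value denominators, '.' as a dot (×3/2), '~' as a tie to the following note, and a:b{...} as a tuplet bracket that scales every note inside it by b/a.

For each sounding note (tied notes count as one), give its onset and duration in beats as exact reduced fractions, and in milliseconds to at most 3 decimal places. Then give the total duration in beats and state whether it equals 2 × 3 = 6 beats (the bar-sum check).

1) 0.0ms=0b +412.844ms=3/4b
2) 412.844ms=3/4b +412.844ms=3/4b
3) 825.688ms=3/2b +412.844ms=3/4b
4) 1238.532ms=9/4b +206.422ms=3/8b
5) 1444.954ms=21/8b +206.422ms=3/8b
6) 1651.376ms=3b +825.688ms=3/2b
7) 2477.064ms=9/2b +825.688ms=3/2b
Σ=6b of 6 (109bpm 3/4) — PASS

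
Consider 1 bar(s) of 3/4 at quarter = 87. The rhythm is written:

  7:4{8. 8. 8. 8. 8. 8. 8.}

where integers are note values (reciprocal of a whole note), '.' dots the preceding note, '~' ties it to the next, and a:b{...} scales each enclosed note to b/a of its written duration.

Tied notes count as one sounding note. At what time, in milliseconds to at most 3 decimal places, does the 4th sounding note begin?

1. 0.0ms @ 0 + 295.567ms (3/7)
2. 295.567ms @ 3/7 + 295.567ms (3/7)
3. 591.133ms @ 6/7 + 295.567ms (3/7)
4. 886.7ms @ 9/7 + 295.567ms (3/7)
5. 1182.266ms @ 12/7 + 295.567ms (3/7)
6. 1477.833ms @ 15/7 + 295.567ms (3/7)
7. 1773.399ms @ 18/7 + 295.567ms (3/7)

note 4 onset = 9/7b = 886.7ms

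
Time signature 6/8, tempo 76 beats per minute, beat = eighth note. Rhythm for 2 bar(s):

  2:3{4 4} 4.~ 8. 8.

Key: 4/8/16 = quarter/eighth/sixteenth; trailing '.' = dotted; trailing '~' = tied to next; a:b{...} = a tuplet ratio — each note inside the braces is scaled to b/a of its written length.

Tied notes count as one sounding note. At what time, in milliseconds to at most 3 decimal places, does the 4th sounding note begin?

note 4 onset = 21/2b = 8289.474ms

1. 0.0ms @ 0 + 2368.421ms (3)
2. 2368.421ms @ 3 + 2368.421ms (3)
3. 4736.842ms @ 6 + 3552.632ms (9/2)
4. 8289.474ms @ 21/2 + 1184.211ms (3/2)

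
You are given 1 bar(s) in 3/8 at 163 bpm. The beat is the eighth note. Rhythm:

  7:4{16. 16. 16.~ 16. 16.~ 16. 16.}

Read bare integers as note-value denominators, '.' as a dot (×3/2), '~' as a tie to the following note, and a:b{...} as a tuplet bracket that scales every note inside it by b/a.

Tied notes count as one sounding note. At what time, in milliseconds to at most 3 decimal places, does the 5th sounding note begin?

note 5 onset = 18/7b = 946.538ms

1. 0.0ms @ 0 + 157.756ms (3/7)
2. 157.756ms @ 3/7 + 157.756ms (3/7)
3. 315.513ms @ 6/7 + 315.513ms (6/7)
4. 631.025ms @ 12/7 + 315.513ms (6/7)
5. 946.538ms @ 18/7 + 157.756ms (3/7)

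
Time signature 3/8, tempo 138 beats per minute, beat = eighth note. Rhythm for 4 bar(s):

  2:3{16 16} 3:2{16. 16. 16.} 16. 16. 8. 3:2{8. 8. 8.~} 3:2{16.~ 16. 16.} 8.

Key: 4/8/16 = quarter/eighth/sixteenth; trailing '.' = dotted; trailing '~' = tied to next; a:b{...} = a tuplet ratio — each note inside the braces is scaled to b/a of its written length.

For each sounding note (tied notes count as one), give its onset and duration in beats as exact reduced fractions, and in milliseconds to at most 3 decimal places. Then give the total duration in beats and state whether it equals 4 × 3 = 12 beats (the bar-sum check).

1) 0.0ms=0b +326.087ms=3/4b
2) 326.087ms=3/4b +326.087ms=3/4b
3) 652.174ms=3/2b +217.391ms=1/2b
4) 869.565ms=2b +217.391ms=1/2b
5) 1086.957ms=5/2b +217.391ms=1/2b
6) 1304.348ms=3b +326.087ms=3/4b
7) 1630.435ms=15/4b +326.087ms=3/4b
8) 1956.522ms=9/2b +652.174ms=3/2b
9) 2608.696ms=6b +434.783ms=1b
10) 3043.478ms=7b +434.783ms=1b
11) 3478.261ms=8b +869.565ms=2b
12) 4347.826ms=10b +217.391ms=1/2b
13) 4565.217ms=21/2b +652.174ms=3/2b
Σ=12b of 12 (138bpm 3/8) — PASS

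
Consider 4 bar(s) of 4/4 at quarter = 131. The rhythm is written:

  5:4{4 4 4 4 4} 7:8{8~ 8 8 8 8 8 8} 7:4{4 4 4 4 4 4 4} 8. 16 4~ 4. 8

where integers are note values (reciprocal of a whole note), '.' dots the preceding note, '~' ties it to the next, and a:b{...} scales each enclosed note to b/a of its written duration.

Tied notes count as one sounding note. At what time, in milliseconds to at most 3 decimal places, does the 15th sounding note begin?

note 15 onset = 68/7b = 4449.291ms

1. 0.0ms @ 0 + 366.412ms (4/5)
2. 366.412ms @ 4/5 + 366.412ms (4/5)
3. 732.824ms @ 8/5 + 366.412ms (4/5)
4. 1099.237ms @ 12/5 + 366.412ms (4/5)
5. 1465.649ms @ 16/5 + 366.412ms (4/5)
6. 1832.061ms @ 4 + 523.446ms (8/7)
7. 2355.507ms @ 36/7 + 261.723ms (4/7)
8. 2617.23ms @ 40/7 + 261.723ms (4/7)
9. 2878.953ms @ 44/7 + 261.723ms (4/7)
10. 3140.676ms @ 48/7 + 261.723ms (4/7)
11. 3402.399ms @ 52/7 + 261.723ms (4/7)
12. 3664.122ms @ 8 + 261.723ms (4/7)
13. 3925.845ms @ 60/7 + 261.723ms (4/7)
14. 4187.568ms @ 64/7 + 261.723ms (4/7)
15. 4449.291ms @ 68/7 + 261.723ms (4/7)
16. 4711.014ms @ 72/7 + 261.723ms (4/7)
17. 4972.737ms @ 76/7 + 261.723ms (4/7)
18. 5234.46ms @ 80/7 + 261.723ms (4/7)
19. 5496.183ms @ 12 + 343.511ms (3/4)
20. 5839.695ms @ 51/4 + 114.504ms (1/4)
21. 5954.198ms @ 13 + 1145.038ms (5/2)
22. 7099.237ms @ 31/2 + 229.008ms (1/2)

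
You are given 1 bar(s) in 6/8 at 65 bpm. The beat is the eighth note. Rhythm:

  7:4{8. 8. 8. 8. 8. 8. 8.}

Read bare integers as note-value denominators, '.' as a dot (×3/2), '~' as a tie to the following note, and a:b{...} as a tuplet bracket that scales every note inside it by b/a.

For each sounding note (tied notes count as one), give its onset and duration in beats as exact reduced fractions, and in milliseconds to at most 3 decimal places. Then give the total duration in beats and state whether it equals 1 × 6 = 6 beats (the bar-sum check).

1) 0.0ms=0b +791.209ms=6/7b
2) 791.209ms=6/7b +791.209ms=6/7b
3) 1582.418ms=12/7b +791.209ms=6/7b
4) 2373.626ms=18/7b +791.209ms=6/7b
5) 3164.835ms=24/7b +791.209ms=6/7b
6) 3956.044ms=30/7b +791.209ms=6/7b
7) 4747.253ms=36/7b +791.209ms=6/7b
Σ=6b of 6 (65bpm 6/8) — PASS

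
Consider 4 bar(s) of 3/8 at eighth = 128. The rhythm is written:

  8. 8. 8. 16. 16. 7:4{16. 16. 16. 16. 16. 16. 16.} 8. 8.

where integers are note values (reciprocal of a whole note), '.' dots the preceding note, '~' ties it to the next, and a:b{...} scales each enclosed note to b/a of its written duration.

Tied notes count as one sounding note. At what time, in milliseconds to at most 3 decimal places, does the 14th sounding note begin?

note 14 onset = 21/2b = 4921.875ms

1. 0.0ms @ 0 + 703.125ms (3/2)
2. 703.125ms @ 3/2 + 703.125ms (3/2)
3. 1406.25ms @ 3 + 703.125ms (3/2)
4. 2109.375ms @ 9/2 + 351.562ms (3/4)
5. 2460.938ms @ 21/4 + 351.562ms (3/4)
6. 2812.5ms @ 6 + 200.893ms (3/7)
7. 3013.393ms @ 45/7 + 200.893ms (3/7)
8. 3214.286ms @ 48/7 + 200.893ms (3/7)
9. 3415.179ms @ 51/7 + 200.893ms (3/7)
10. 3616.071ms @ 54/7 + 200.893ms (3/7)
11. 3816.964ms @ 57/7 + 200.893ms (3/7)
12. 4017.857ms @ 60/7 + 200.893ms (3/7)
13. 4218.75ms @ 9 + 703.125ms (3/2)
14. 4921.875ms @ 21/2 + 703.125ms (3/2)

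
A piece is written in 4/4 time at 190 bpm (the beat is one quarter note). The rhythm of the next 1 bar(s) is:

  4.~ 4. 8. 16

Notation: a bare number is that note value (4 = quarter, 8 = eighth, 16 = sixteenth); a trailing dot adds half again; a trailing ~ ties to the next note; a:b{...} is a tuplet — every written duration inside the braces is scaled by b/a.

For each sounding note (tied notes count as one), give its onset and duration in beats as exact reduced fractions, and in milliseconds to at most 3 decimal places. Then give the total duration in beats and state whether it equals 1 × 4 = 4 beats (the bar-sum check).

1) 0.0ms=0b +947.368ms=3b
2) 947.368ms=3b +236.842ms=3/4b
3) 1184.211ms=15/4b +78.947ms=1/4b
Σ=4b of 4 (190bpm 4/4) — PASS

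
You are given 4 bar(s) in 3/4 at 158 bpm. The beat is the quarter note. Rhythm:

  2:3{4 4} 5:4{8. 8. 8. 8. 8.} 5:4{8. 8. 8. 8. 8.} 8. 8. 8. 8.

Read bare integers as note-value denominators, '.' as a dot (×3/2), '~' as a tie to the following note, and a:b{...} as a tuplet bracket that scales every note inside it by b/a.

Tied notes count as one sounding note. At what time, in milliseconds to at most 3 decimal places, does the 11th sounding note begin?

1. 0.0ms @ 0 + 569.62ms (3/2)
2. 569.62ms @ 3/2 + 569.62ms (3/2)
3. 1139.241ms @ 3 + 227.848ms (3/5)
4. 1367.089ms @ 18/5 + 227.848ms (3/5)
5. 1594.937ms @ 21/5 + 227.848ms (3/5)
6. 1822.785ms @ 24/5 + 227.848ms (3/5)
7. 2050.633ms @ 27/5 + 227.848ms (3/5)
8. 2278.481ms @ 6 + 227.848ms (3/5)
9. 2506.329ms @ 33/5 + 227.848ms (3/5)
10. 2734.177ms @ 36/5 + 227.848ms (3/5)
11. 2962.025ms @ 39/5 + 227.848ms (3/5)
12. 3189.873ms @ 42/5 + 227.848ms (3/5)
13. 3417.722ms @ 9 + 284.81ms (3/4)
14. 3702.532ms @ 39/4 + 284.81ms (3/4)
15. 3987.342ms @ 21/2 + 284.81ms (3/4)
16. 4272.152ms @ 45/4 + 284.81ms (3/4)

note 11 onset = 39/5b = 2962.025ms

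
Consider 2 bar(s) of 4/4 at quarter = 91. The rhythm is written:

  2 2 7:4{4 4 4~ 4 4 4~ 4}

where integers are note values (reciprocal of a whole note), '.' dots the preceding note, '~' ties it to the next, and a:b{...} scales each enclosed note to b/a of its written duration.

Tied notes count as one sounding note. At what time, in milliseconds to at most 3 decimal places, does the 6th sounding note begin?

note 6 onset = 44/7b = 4144.427ms

1. 0.0ms @ 0 + 1318.681ms (2)
2. 1318.681ms @ 2 + 1318.681ms (2)
3. 2637.363ms @ 4 + 376.766ms (4/7)
4. 3014.129ms @ 32/7 + 376.766ms (4/7)
5. 3390.895ms @ 36/7 + 753.532ms (8/7)
6. 4144.427ms @ 44/7 + 376.766ms (4/7)
7. 4521.193ms @ 48/7 + 753.532ms (8/7)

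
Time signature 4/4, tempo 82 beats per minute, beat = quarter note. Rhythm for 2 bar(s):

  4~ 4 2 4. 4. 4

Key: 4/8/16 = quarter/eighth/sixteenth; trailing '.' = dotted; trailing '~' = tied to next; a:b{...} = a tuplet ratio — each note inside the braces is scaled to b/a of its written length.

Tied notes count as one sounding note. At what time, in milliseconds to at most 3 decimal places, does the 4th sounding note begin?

note 4 onset = 11/2b = 4024.39ms

1. 0.0ms @ 0 + 1463.415ms (2)
2. 1463.415ms @ 2 + 1463.415ms (2)
3. 2926.829ms @ 4 + 1097.561ms (3/2)
4. 4024.39ms @ 11/2 + 1097.561ms (3/2)
5. 5121.951ms @ 7 + 731.707ms (1)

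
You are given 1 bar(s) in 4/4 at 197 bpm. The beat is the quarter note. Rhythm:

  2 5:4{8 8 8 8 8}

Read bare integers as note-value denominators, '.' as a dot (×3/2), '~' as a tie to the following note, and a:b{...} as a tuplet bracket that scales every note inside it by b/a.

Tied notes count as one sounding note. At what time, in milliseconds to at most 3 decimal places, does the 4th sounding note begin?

1. 0.0ms @ 0 + 609.137ms (2)
2. 609.137ms @ 2 + 121.827ms (2/5)
3. 730.964ms @ 12/5 + 121.827ms (2/5)
4. 852.792ms @ 14/5 + 121.827ms (2/5)
5. 974.619ms @ 16/5 + 121.827ms (2/5)
6. 1096.447ms @ 18/5 + 121.827ms (2/5)

note 4 onset = 14/5b = 852.792ms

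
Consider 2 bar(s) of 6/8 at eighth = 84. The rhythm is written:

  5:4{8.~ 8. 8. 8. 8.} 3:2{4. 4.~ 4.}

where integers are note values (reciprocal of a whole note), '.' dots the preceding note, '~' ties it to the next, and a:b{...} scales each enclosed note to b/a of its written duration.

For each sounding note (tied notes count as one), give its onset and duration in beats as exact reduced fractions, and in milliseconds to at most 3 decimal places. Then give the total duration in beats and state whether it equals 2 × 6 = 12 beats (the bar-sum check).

1) 0.0ms=0b +1714.286ms=12/5b
2) 1714.286ms=12/5b +857.143ms=6/5b
3) 2571.429ms=18/5b +857.143ms=6/5b
4) 3428.571ms=24/5b +857.143ms=6/5b
5) 4285.714ms=6b +1428.571ms=2b
6) 5714.286ms=8b +2857.143ms=4b
Σ=12b of 12 (84bpm 6/8) — PASS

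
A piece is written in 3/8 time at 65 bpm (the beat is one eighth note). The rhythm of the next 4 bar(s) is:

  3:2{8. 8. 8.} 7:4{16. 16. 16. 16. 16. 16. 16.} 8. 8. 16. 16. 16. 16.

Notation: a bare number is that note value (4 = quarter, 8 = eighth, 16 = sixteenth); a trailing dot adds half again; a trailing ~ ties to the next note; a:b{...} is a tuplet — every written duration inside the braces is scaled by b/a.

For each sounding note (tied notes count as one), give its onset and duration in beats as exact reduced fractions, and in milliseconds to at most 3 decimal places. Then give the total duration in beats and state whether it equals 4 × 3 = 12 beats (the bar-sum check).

1) 0.0ms=0b +923.077ms=1b
2) 923.077ms=1b +923.077ms=1b
3) 1846.154ms=2b +923.077ms=1b
4) 2769.231ms=3b +395.604ms=3/7b
5) 3164.835ms=24/7b +395.604ms=3/7b
6) 3560.44ms=27/7b +395.604ms=3/7b
7) 3956.044ms=30/7b +395.604ms=3/7b
8) 4351.648ms=33/7b +395.604ms=3/7b
9) 4747.253ms=36/7b +395.604ms=3/7b
10) 5142.857ms=39/7b +395.604ms=3/7b
11) 5538.462ms=6b +1384.615ms=3/2b
12) 6923.077ms=15/2b +1384.615ms=3/2b
13) 8307.692ms=9b +692.308ms=3/4b
14) 9000.0ms=39/4b +692.308ms=3/4b
15) 9692.308ms=21/2b +692.308ms=3/4b
16) 10384.615ms=45/4b +692.308ms=3/4b
Σ=12b of 12 (65bpm 3/8) — PASS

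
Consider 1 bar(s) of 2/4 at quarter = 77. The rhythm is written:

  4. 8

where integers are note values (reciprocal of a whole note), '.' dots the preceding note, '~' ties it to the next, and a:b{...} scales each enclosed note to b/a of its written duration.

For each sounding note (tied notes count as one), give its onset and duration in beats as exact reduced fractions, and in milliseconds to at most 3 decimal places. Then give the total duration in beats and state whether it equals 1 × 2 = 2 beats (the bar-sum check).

1) 0.0ms=0b +1168.831ms=3/2b
2) 1168.831ms=3/2b +389.61ms=1/2b
Σ=2b of 2 (77bpm 2/4) — PASS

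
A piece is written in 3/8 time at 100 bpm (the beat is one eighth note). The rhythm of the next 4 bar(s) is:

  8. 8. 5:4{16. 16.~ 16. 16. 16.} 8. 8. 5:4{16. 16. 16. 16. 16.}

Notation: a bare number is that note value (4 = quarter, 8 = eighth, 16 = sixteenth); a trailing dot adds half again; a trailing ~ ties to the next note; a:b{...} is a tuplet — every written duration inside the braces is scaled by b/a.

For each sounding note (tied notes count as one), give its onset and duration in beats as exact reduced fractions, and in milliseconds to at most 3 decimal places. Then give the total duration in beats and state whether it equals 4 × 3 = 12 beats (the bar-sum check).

1) 0.0ms=0b +900.0ms=3/2b
2) 900.0ms=3/2b +900.0ms=3/2b
3) 1800.0ms=3b +360.0ms=3/5b
4) 2160.0ms=18/5b +720.0ms=6/5b
5) 2880.0ms=24/5b +360.0ms=3/5b
6) 3240.0ms=27/5b +360.0ms=3/5b
7) 3600.0ms=6b +900.0ms=3/2b
8) 4500.0ms=15/2b +900.0ms=3/2b
9) 5400.0ms=9b +360.0ms=3/5b
10) 5760.0ms=48/5b +360.0ms=3/5b
11) 6120.0ms=51/5b +360.0ms=3/5b
12) 6480.0ms=54/5b +360.0ms=3/5b
13) 6840.0ms=57/5b +360.0ms=3/5b
Σ=12b of 12 (100bpm 3/8) — PASS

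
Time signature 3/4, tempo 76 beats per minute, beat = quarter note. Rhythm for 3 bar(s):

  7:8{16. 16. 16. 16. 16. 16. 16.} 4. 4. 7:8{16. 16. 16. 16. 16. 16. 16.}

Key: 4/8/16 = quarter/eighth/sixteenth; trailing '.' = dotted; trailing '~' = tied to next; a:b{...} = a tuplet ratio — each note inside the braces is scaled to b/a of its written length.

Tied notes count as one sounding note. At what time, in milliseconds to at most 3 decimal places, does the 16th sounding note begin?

1. 0.0ms @ 0 + 338.346ms (3/7)
2. 338.346ms @ 3/7 + 338.346ms (3/7)
3. 676.692ms @ 6/7 + 338.346ms (3/7)
4. 1015.038ms @ 9/7 + 338.346ms (3/7)
5. 1353.383ms @ 12/7 + 338.346ms (3/7)
6. 1691.729ms @ 15/7 + 338.346ms (3/7)
7. 2030.075ms @ 18/7 + 338.346ms (3/7)
8. 2368.421ms @ 3 + 1184.211ms (3/2)
9. 3552.632ms @ 9/2 + 1184.211ms (3/2)
10. 4736.842ms @ 6 + 338.346ms (3/7)
11. 5075.188ms @ 45/7 + 338.346ms (3/7)
12. 5413.534ms @ 48/7 + 338.346ms (3/7)
13. 5751.88ms @ 51/7 + 338.346ms (3/7)
14. 6090.226ms @ 54/7 + 338.346ms (3/7)
15. 6428.571ms @ 57/7 + 338.346ms (3/7)
16. 6766.917ms @ 60/7 + 338.346ms (3/7)

note 16 onset = 60/7b = 6766.917ms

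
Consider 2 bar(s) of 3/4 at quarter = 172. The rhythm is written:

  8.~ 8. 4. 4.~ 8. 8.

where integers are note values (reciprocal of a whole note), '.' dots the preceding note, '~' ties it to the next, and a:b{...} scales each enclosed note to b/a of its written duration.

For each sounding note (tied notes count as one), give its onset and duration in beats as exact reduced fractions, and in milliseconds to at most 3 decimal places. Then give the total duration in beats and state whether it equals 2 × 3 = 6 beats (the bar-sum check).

1) 0.0ms=0b +523.256ms=3/2b
2) 523.256ms=3/2b +523.256ms=3/2b
3) 1046.512ms=3b +784.884ms=9/4b
4) 1831.395ms=21/4b +261.628ms=3/4b
Σ=6b of 6 (172bpm 3/4) — PASS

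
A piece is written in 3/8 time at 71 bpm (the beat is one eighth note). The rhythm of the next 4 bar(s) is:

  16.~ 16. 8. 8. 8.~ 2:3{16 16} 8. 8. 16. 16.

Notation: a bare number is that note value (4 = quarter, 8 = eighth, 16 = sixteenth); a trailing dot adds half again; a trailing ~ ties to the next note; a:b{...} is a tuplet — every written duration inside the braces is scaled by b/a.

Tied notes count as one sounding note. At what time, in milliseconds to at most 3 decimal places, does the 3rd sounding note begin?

note 3 onset = 3b = 2535.211ms

1. 0.0ms @ 0 + 1267.606ms (3/2)
2. 1267.606ms @ 3/2 + 1267.606ms (3/2)
3. 2535.211ms @ 3 + 1267.606ms (3/2)
4. 3802.817ms @ 9/2 + 1901.408ms (9/4)
5. 5704.225ms @ 27/4 + 633.803ms (3/4)
6. 6338.028ms @ 15/2 + 1267.606ms (3/2)
7. 7605.634ms @ 9 + 1267.606ms (3/2)
8. 8873.239ms @ 21/2 + 633.803ms (3/4)
9. 9507.042ms @ 45/4 + 633.803ms (3/4)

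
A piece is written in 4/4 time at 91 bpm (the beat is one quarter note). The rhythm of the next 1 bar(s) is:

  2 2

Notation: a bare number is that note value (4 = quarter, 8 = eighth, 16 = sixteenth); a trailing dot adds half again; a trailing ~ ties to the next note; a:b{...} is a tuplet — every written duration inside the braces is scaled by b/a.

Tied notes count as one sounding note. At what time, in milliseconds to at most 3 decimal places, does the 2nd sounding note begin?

1. 0.0ms @ 0 + 1318.681ms (2)
2. 1318.681ms @ 2 + 1318.681ms (2)

note 2 onset = 2b = 1318.681ms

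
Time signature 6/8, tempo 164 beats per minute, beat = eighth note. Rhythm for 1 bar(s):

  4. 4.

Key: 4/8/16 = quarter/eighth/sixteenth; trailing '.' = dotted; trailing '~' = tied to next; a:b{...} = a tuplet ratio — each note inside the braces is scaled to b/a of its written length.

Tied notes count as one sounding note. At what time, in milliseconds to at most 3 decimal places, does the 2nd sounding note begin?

note 2 onset = 3b = 1097.561ms

1. 0.0ms @ 0 + 1097.561ms (3)
2. 1097.561ms @ 3 + 1097.561ms (3)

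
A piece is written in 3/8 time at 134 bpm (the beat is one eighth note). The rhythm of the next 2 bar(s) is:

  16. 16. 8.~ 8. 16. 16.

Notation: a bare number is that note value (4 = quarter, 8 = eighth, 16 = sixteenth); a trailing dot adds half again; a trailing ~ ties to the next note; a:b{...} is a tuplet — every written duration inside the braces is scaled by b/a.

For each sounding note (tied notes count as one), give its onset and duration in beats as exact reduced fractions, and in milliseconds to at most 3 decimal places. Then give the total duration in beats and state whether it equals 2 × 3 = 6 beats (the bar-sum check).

1) 0.0ms=0b +335.821ms=3/4b
2) 335.821ms=3/4b +335.821ms=3/4b
3) 671.642ms=3/2b +1343.284ms=3b
4) 2014.925ms=9/2b +335.821ms=3/4b
5) 2350.746ms=21/4b +335.821ms=3/4b
Σ=6b of 6 (134bpm 3/8) — PASS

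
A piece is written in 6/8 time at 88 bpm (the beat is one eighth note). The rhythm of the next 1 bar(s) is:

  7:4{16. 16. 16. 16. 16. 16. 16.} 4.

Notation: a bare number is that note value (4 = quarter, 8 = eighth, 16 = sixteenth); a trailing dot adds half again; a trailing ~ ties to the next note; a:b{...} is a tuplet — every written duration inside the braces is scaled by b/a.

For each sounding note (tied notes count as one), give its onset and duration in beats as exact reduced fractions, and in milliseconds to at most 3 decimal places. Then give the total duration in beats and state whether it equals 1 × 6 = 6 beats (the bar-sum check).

1) 0.0ms=0b +292.208ms=3/7b
2) 292.208ms=3/7b +292.208ms=3/7b
3) 584.416ms=6/7b +292.208ms=3/7b
4) 876.623ms=9/7b +292.208ms=3/7b
5) 1168.831ms=12/7b +292.208ms=3/7b
6) 1461.039ms=15/7b +292.208ms=3/7b
7) 1753.247ms=18/7b +292.208ms=3/7b
8) 2045.455ms=3b +2045.455ms=3b
Σ=6b of 6 (88bpm 6/8) — PASS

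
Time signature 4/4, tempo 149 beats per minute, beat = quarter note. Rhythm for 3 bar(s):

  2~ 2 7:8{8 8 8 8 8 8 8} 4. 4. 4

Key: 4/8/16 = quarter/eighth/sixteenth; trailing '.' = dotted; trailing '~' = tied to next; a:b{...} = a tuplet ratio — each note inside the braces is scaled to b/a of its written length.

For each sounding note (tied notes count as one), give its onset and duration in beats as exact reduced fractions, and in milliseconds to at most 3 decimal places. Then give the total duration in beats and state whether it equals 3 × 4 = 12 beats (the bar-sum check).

1) 0.0ms=0b +1610.738ms=4b
2) 1610.738ms=4b +230.105ms=4/7b
3) 1840.844ms=32/7b +230.105ms=4/7b
4) 2070.949ms=36/7b +230.105ms=4/7b
5) 2301.055ms=40/7b +230.105ms=4/7b
6) 2531.16ms=44/7b +230.105ms=4/7b
7) 2761.266ms=48/7b +230.105ms=4/7b
8) 2991.371ms=52/7b +230.105ms=4/7b
9) 3221.477ms=8b +604.027ms=3/2b
10) 3825.503ms=19/2b +604.027ms=3/2b
11) 4429.53ms=11b +402.685ms=1b
Σ=12b of 12 (149bpm 4/4) — PASS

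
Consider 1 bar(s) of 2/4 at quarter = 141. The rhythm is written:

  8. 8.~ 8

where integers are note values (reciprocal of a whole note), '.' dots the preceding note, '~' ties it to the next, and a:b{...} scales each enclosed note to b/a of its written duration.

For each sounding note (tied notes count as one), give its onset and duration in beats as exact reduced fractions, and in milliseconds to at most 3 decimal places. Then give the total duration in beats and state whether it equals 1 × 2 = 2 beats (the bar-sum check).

1) 0.0ms=0b +319.149ms=3/4b
2) 319.149ms=3/4b +531.915ms=5/4b
Σ=2b of 2 (141bpm 2/4) — PASS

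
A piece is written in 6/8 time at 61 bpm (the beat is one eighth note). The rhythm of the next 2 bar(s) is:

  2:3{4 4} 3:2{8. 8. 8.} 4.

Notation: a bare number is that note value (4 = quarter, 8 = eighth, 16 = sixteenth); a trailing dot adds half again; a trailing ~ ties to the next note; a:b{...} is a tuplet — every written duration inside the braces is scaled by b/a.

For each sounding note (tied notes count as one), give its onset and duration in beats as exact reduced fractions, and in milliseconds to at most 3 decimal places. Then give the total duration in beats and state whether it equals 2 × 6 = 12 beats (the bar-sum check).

1) 0.0ms=0b +2950.82ms=3b
2) 2950.82ms=3b +2950.82ms=3b
3) 5901.639ms=6b +983.607ms=1b
4) 6885.246ms=7b +983.607ms=1b
5) 7868.852ms=8b +983.607ms=1b
6) 8852.459ms=9b +2950.82ms=3b
Σ=12b of 12 (61bpm 6/8) — PASS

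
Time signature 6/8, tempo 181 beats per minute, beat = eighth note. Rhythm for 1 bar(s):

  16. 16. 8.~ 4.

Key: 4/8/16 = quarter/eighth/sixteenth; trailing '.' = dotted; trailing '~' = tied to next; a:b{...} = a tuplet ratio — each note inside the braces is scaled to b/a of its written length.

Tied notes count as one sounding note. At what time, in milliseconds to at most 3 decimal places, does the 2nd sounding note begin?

note 2 onset = 3/4b = 248.619ms

1. 0.0ms @ 0 + 248.619ms (3/4)
2. 248.619ms @ 3/4 + 248.619ms (3/4)
3. 497.238ms @ 3/2 + 1491.713ms (9/2)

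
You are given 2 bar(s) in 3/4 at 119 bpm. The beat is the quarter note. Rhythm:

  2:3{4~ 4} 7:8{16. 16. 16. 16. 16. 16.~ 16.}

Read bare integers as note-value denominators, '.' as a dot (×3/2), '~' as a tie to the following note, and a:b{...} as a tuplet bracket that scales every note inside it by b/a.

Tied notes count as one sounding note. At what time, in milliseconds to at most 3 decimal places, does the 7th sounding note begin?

1. 0.0ms @ 0 + 1512.605ms (3)
2. 1512.605ms @ 3 + 216.086ms (3/7)
3. 1728.691ms @ 24/7 + 216.086ms (3/7)
4. 1944.778ms @ 27/7 + 216.086ms (3/7)
5. 2160.864ms @ 30/7 + 216.086ms (3/7)
6. 2376.951ms @ 33/7 + 216.086ms (3/7)
7. 2593.037ms @ 36/7 + 432.173ms (6/7)

note 7 onset = 36/7b = 2593.037ms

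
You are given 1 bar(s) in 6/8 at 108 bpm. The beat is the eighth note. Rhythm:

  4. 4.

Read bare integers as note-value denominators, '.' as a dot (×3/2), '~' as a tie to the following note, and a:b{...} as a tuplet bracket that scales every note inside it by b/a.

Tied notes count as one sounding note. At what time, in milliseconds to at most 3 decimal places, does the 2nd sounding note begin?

1. 0.0ms @ 0 + 1666.667ms (3)
2. 1666.667ms @ 3 + 1666.667ms (3)

note 2 onset = 3b = 1666.667ms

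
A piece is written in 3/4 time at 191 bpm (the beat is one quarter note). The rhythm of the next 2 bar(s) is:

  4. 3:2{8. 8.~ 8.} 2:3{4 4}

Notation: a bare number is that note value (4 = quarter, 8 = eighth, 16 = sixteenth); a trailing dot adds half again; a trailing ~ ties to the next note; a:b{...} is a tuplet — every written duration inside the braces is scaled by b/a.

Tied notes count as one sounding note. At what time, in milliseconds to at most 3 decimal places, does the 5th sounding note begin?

note 5 onset = 9/2b = 1413.613ms

1. 0.0ms @ 0 + 471.204ms (3/2)
2. 471.204ms @ 3/2 + 157.068ms (1/2)
3. 628.272ms @ 2 + 314.136ms (1)
4. 942.408ms @ 3 + 471.204ms (3/2)
5. 1413.613ms @ 9/2 + 471.204ms (3/2)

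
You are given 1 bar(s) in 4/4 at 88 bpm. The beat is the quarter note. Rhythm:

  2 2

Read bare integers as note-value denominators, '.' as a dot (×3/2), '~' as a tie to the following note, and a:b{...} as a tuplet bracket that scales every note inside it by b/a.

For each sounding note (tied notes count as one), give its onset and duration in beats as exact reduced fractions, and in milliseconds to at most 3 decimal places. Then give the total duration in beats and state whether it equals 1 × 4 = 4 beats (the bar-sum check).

1) 0.0ms=0b +1363.636ms=2b
2) 1363.636ms=2b +1363.636ms=2b
Σ=4b of 4 (88bpm 4/4) — PASS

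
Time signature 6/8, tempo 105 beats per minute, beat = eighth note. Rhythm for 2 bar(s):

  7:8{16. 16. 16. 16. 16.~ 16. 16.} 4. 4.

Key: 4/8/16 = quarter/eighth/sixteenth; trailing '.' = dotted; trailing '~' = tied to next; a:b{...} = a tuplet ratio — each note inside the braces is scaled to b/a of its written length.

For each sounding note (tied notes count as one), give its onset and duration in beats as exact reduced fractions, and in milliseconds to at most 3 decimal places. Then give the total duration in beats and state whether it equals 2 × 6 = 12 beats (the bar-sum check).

1) 0.0ms=0b +489.796ms=6/7b
2) 489.796ms=6/7b +489.796ms=6/7b
3) 979.592ms=12/7b +489.796ms=6/7b
4) 1469.388ms=18/7b +489.796ms=6/7b
5) 1959.184ms=24/7b +979.592ms=12/7b
6) 2938.776ms=36/7b +489.796ms=6/7b
7) 3428.571ms=6b +1714.286ms=3b
8) 5142.857ms=9b +1714.286ms=3b
Σ=12b of 12 (105bpm 6/8) — PASS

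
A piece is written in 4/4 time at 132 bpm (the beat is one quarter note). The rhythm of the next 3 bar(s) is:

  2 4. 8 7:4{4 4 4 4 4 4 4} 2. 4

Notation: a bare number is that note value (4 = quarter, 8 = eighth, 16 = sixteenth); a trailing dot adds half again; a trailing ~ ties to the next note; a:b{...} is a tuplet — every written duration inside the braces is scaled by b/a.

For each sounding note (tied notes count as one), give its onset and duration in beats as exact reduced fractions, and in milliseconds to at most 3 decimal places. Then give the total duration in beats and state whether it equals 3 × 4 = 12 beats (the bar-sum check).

1) 0.0ms=0b +909.091ms=2b
2) 909.091ms=2b +681.818ms=3/2b
3) 1590.909ms=7/2b +227.273ms=1/2b
4) 1818.182ms=4b +259.74ms=4/7b
5) 2077.922ms=32/7b +259.74ms=4/7b
6) 2337.662ms=36/7b +259.74ms=4/7b
7) 2597.403ms=40/7b +259.74ms=4/7b
8) 2857.143ms=44/7b +259.74ms=4/7b
9) 3116.883ms=48/7b +259.74ms=4/7b
10) 3376.623ms=52/7b +259.74ms=4/7b
11) 3636.364ms=8b +1363.636ms=3b
12) 5000.0ms=11b +454.545ms=1b
Σ=12b of 12 (132bpm 4/4) — PASS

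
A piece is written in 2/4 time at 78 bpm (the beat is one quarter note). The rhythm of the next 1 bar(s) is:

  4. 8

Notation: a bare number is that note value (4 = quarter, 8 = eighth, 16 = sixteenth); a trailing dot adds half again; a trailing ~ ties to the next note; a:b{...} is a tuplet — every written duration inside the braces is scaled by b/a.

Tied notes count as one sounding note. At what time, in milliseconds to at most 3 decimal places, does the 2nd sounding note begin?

1. 0.0ms @ 0 + 1153.846ms (3/2)
2. 1153.846ms @ 3/2 + 384.615ms (1/2)

note 2 onset = 3/2b = 1153.846ms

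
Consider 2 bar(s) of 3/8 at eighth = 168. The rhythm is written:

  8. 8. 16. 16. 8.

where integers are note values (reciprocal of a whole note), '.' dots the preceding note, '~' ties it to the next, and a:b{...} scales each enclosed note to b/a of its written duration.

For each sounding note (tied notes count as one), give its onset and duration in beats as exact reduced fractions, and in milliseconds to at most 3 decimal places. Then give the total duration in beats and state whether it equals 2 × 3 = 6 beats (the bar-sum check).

1) 0.0ms=0b +535.714ms=3/2b
2) 535.714ms=3/2b +535.714ms=3/2b
3) 1071.429ms=3b +267.857ms=3/4b
4) 1339.286ms=15/4b +267.857ms=3/4b
5) 1607.143ms=9/2b +535.714ms=3/2b
Σ=6b of 6 (168bpm 3/8) — PASS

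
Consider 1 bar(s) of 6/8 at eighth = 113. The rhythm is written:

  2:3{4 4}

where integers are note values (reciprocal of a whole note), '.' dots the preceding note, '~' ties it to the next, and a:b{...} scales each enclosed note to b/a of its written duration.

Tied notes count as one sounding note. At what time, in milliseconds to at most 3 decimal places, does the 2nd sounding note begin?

1. 0.0ms @ 0 + 1592.92ms (3)
2. 1592.92ms @ 3 + 1592.92ms (3)

note 2 onset = 3b = 1592.92ms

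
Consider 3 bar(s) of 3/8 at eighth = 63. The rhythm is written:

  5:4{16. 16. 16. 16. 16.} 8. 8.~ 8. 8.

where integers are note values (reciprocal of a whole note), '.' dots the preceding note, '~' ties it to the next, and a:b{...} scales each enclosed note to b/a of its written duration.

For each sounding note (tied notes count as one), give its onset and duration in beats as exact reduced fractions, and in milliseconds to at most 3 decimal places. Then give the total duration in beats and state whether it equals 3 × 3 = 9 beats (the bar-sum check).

1) 0.0ms=0b +571.429ms=3/5b
2) 571.429ms=3/5b +571.429ms=3/5b
3) 1142.857ms=6/5b +571.429ms=3/5b
4) 1714.286ms=9/5b +571.429ms=3/5b
5) 2285.714ms=12/5b +571.429ms=3/5b
6) 2857.143ms=3b +1428.571ms=3/2b
7) 4285.714ms=9/2b +2857.143ms=3b
8) 7142.857ms=15/2b +1428.571ms=3/2b
Σ=9b of 9 (63bpm 3/8) — PASS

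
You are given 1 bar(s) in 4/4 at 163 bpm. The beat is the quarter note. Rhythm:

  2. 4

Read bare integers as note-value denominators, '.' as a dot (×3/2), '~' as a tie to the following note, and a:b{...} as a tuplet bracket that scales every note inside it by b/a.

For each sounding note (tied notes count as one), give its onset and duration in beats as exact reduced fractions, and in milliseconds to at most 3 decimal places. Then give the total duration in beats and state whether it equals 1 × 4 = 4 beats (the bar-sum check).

1) 0.0ms=0b +1104.294ms=3b
2) 1104.294ms=3b +368.098ms=1b
Σ=4b of 4 (163bpm 4/4) — PASS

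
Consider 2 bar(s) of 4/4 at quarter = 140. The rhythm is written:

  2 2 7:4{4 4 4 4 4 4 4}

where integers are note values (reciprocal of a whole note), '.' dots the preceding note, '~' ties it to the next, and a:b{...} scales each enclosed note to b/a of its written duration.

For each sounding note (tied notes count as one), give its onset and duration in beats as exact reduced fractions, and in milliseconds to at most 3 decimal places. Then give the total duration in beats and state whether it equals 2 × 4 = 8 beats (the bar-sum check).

1) 0.0ms=0b +857.143ms=2b
2) 857.143ms=2b +857.143ms=2b
3) 1714.286ms=4b +244.898ms=4/7b
4) 1959.184ms=32/7b +244.898ms=4/7b
5) 2204.082ms=36/7b +244.898ms=4/7b
6) 2448.98ms=40/7b +244.898ms=4/7b
7) 2693.878ms=44/7b +244.898ms=4/7b
8) 2938.776ms=48/7b +244.898ms=4/7b
9) 3183.673ms=52/7b +244.898ms=4/7b
Σ=8b of 8 (140bpm 4/4) — PASS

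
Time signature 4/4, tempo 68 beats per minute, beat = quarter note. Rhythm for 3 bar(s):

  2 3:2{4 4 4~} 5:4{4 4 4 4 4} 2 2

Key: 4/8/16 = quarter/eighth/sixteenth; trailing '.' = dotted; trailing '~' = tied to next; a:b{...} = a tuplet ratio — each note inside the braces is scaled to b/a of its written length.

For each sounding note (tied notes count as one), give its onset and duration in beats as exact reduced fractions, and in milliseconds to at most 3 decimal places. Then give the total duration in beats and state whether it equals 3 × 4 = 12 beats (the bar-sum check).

1) 0.0ms=0b +1764.706ms=2b
2) 1764.706ms=2b +588.235ms=2/3b
3) 2352.941ms=8/3b +588.235ms=2/3b
4) 2941.176ms=10/3b +1294.118ms=22/15b
5) 4235.294ms=24/5b +705.882ms=4/5b
6) 4941.176ms=28/5b +705.882ms=4/5b
7) 5647.059ms=32/5b +705.882ms=4/5b
8) 6352.941ms=36/5b +705.882ms=4/5b
9) 7058.824ms=8b +1764.706ms=2b
10) 8823.529ms=10b +1764.706ms=2b
Σ=12b of 12 (68bpm 4/4) — PASS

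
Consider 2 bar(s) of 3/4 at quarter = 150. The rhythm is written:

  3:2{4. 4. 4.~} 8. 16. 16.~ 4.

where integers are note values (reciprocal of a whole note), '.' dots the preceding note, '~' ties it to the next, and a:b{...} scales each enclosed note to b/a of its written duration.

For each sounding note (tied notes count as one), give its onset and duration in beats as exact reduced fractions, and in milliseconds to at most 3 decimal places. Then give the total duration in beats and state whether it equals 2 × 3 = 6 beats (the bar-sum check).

1) 0.0ms=0b +400.0ms=1b
2) 400.0ms=1b +400.0ms=1b
3) 800.0ms=2b +700.0ms=7/4b
4) 1500.0ms=15/4b +150.0ms=3/8b
5) 1650.0ms=33/8b +750.0ms=15/8b
Σ=6b of 6 (150bpm 3/4) — PASS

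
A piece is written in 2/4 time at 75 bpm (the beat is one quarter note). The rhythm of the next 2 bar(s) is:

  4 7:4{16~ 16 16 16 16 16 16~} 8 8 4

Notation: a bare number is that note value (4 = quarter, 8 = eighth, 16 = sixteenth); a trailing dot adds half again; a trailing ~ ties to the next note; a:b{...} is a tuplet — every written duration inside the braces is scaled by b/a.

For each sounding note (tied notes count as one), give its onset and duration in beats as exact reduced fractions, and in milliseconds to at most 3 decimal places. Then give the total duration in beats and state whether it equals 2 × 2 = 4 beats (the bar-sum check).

1) 0.0ms=0b +800.0ms=1b
2) 800.0ms=1b +228.571ms=2/7b
3) 1028.571ms=9/7b +114.286ms=1/7b
4) 1142.857ms=10/7b +114.286ms=1/7b
5) 1257.143ms=11/7b +114.286ms=1/7b
6) 1371.429ms=12/7b +114.286ms=1/7b
7) 1485.714ms=13/7b +514.286ms=9/14b
8) 2000.0ms=5/2b +400.0ms=1/2b
9) 2400.0ms=3b +800.0ms=1b
Σ=4b of 4 (75bpm 2/4) — PASS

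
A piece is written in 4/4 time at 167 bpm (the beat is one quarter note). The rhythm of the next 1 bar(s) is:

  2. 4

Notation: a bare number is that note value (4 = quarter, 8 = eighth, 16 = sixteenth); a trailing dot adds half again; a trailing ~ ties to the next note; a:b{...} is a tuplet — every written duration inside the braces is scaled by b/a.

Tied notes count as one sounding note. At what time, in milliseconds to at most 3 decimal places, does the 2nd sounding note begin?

note 2 onset = 3b = 1077.844ms

1. 0.0ms @ 0 + 1077.844ms (3)
2. 1077.844ms @ 3 + 359.281ms (1)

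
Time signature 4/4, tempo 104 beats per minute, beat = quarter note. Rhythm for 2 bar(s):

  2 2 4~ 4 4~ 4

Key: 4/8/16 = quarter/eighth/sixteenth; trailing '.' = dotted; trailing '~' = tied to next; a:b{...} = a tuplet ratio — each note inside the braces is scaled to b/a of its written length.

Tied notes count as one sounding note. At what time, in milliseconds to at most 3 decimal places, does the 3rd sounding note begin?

note 3 onset = 4b = 2307.692ms

1. 0.0ms @ 0 + 1153.846ms (2)
2. 1153.846ms @ 2 + 1153.846ms (2)
3. 2307.692ms @ 4 + 1153.846ms (2)
4. 3461.538ms @ 6 + 1153.846ms (2)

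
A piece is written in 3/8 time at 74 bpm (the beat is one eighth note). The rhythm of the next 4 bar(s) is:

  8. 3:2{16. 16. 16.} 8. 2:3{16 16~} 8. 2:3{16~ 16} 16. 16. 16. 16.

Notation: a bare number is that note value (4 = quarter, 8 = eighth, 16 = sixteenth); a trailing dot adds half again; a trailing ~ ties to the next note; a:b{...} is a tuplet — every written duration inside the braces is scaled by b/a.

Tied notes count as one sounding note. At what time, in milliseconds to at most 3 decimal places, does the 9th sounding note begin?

note 9 onset = 9b = 7297.297ms

1. 0.0ms @ 0 + 1216.216ms (3/2)
2. 1216.216ms @ 3/2 + 405.405ms (1/2)
3. 1621.622ms @ 2 + 405.405ms (1/2)
4. 2027.027ms @ 5/2 + 405.405ms (1/2)
5. 2432.432ms @ 3 + 1216.216ms (3/2)
6. 3648.649ms @ 9/2 + 608.108ms (3/4)
7. 4256.757ms @ 21/4 + 1824.324ms (9/4)
8. 6081.081ms @ 15/2 + 1216.216ms (3/2)
9. 7297.297ms @ 9 + 608.108ms (3/4)
10. 7905.405ms @ 39/4 + 608.108ms (3/4)
11. 8513.514ms @ 21/2 + 608.108ms (3/4)
12. 9121.622ms @ 45/4 + 608.108ms (3/4)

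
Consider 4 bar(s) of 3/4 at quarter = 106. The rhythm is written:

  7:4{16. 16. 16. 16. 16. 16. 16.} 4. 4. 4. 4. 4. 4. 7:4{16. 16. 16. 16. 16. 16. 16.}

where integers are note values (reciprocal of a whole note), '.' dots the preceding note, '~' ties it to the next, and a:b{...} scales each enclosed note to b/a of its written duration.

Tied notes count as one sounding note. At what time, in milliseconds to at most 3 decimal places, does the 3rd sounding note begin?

note 3 onset = 3/7b = 242.588ms

1. 0.0ms @ 0 + 121.294ms (3/14)
2. 121.294ms @ 3/14 + 121.294ms (3/14)
3. 242.588ms @ 3/7 + 121.294ms (3/14)
4. 363.881ms @ 9/14 + 121.294ms (3/14)
5. 485.175ms @ 6/7 + 121.294ms (3/14)
6. 606.469ms @ 15/14 + 121.294ms (3/14)
7. 727.763ms @ 9/7 + 121.294ms (3/14)
8. 849.057ms @ 3/2 + 849.057ms (3/2)
9. 1698.113ms @ 3 + 849.057ms (3/2)
10. 2547.17ms @ 9/2 + 849.057ms (3/2)
11. 3396.226ms @ 6 + 849.057ms (3/2)
12. 4245.283ms @ 15/2 + 849.057ms (3/2)
13. 5094.34ms @ 9 + 849.057ms (3/2)
14. 5943.396ms @ 21/2 + 121.294ms (3/14)
15. 6064.69ms @ 75/7 + 121.294ms (3/14)
16. 6185.984ms @ 153/14 + 121.294ms (3/14)
17. 6307.278ms @ 78/7 + 121.294ms (3/14)
18. 6428.571ms @ 159/14 + 121.294ms (3/14)
19. 6549.865ms @ 81/7 + 121.294ms (3/14)
20. 6671.159ms @ 165/14 + 121.294ms (3/14)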